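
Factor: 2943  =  3^3*109^1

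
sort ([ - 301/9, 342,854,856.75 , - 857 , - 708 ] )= [ - 857,- 708, - 301/9 , 342 , 854, 856.75 ] 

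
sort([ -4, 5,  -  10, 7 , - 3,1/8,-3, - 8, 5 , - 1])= [-10,-8,-4, - 3,  -  3,-1, 1/8,  5, 5,7 ] 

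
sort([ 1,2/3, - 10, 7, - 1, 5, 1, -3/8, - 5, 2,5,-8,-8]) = [ - 10, - 8, - 8, - 5, -1, - 3/8 , 2/3,1, 1,  2,5, 5, 7]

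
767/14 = 767/14 = 54.79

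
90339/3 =30113  =  30113.00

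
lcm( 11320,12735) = 101880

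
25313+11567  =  36880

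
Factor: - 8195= -5^1 * 11^1*149^1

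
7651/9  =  7651/9 = 850.11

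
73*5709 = 416757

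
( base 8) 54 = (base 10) 44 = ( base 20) 24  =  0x2C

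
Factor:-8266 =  - 2^1 * 4133^1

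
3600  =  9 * 400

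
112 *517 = 57904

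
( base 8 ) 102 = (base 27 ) 2C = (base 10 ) 66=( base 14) 4A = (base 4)1002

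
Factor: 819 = 3^2*7^1*13^1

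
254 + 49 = 303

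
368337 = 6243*59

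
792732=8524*93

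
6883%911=506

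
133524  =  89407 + 44117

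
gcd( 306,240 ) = 6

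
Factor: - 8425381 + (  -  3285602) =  - 3^1*29^1*134609^1 = - 11710983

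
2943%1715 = 1228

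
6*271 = 1626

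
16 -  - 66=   82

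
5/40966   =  5/40966 = 0.00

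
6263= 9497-3234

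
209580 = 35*5988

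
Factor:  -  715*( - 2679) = 3^1*5^1*11^1 *13^1*19^1*47^1 = 1915485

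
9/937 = 9/937 = 0.01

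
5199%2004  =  1191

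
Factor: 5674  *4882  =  27700468=2^2*2441^1 * 2837^1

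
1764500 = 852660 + 911840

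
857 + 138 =995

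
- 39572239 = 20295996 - 59868235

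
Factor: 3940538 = 2^1*7^1*67^1 * 4201^1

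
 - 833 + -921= - 1754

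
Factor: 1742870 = 2^1*5^1*19^1*9173^1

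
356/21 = 16 + 20/21 = 16.95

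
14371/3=4790 + 1/3 = 4790.33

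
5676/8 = 1419/2 =709.50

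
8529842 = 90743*94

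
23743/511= 23743/511 = 46.46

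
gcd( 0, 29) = 29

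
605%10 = 5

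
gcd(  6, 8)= 2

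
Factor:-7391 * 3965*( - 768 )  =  2^8*3^1* 5^1*13^1*19^1*61^1 * 389^1 = 22506481920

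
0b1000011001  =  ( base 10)537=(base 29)if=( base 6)2253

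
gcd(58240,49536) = 128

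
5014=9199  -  4185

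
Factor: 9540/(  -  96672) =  - 2^( - 3)*3^1*5^1*19^(- 1) = - 15/152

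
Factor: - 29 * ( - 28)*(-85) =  -2^2*5^1  *7^1*17^1*29^1 =-69020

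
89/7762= 89/7762 = 0.01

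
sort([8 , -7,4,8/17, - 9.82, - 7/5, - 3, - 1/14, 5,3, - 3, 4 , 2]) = [ - 9.82, - 7, - 3, - 3, - 7/5, - 1/14, 8/17 , 2, 3,4 , 4,5, 8] 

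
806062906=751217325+54845581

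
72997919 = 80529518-7531599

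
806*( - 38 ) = - 30628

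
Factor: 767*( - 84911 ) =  - 13^1*19^1*41^1*59^1*109^1 = - 65126737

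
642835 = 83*7745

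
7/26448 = 7/26448 = 0.00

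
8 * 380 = 3040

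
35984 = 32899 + 3085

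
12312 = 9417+2895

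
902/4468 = 451/2234 = 0.20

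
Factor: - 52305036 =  - 2^2*3^1*7^1  *  23^1*27073^1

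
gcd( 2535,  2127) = 3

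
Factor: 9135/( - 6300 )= - 2^(-2 ) * 5^(-1 )*29^1 = -  29/20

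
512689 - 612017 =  - 99328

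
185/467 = 185/467 = 0.40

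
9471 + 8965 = 18436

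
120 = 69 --51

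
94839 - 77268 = 17571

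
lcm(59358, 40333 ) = 3145974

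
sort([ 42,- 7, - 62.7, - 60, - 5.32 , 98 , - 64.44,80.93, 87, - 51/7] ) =[  -  64.44, - 62.7 ,-60  , - 51/7,-7, - 5.32,42,80.93,87,98] 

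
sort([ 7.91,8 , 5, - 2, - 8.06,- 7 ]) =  [-8.06, - 7, - 2, 5,  7.91, 8 ] 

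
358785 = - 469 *( - 765) 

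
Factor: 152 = 2^3 * 19^1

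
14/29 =14/29 = 0.48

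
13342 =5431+7911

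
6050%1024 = 930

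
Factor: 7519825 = 5^2*31^2*313^1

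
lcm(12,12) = 12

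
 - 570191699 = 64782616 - 634974315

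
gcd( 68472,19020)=3804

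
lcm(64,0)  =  0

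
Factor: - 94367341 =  - 94367341^1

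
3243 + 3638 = 6881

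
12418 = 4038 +8380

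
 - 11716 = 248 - 11964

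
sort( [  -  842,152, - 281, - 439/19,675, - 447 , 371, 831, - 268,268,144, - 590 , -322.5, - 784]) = [ - 842, - 784, - 590, - 447, - 322.5  , - 281, - 268, -439/19,144, 152, 268, 371,675,831 ]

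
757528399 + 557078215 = 1314606614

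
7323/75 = 2441/25 =97.64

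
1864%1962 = 1864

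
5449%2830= 2619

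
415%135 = 10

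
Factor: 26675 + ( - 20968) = 5707 = 13^1*439^1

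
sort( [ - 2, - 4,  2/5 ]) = [ - 4, - 2,2/5]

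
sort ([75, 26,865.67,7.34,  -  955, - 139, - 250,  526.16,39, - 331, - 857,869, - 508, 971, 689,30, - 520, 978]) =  [ - 955,-857,-520, - 508, - 331, - 250,-139,7.34,26,30, 39,75 , 526.16,689,865.67,869,971,978 ]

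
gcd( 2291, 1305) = 29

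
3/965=3/965  =  0.00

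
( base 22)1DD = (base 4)30033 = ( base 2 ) 1100001111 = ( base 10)783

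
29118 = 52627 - 23509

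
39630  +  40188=79818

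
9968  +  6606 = 16574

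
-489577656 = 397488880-887066536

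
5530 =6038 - 508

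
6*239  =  1434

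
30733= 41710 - 10977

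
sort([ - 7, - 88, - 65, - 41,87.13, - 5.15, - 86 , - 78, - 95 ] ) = [ - 95, - 88, - 86, - 78, - 65, - 41, - 7, - 5.15,87.13 ]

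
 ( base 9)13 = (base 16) c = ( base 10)12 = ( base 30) c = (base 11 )11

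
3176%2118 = 1058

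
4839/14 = 4839/14 = 345.64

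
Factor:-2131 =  - 2131^1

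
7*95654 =669578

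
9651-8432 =1219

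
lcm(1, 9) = 9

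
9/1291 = 9/1291 =0.01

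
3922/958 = 1961/479 = 4.09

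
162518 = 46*3533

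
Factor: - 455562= -2^1*3^2*25309^1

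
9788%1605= 158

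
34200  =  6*5700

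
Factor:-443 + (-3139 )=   -2^1 *3^2 * 199^1=-3582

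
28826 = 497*58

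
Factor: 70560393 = 3^1*29^1 * 811039^1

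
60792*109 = 6626328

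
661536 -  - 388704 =1050240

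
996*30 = 29880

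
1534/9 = 1534/9 = 170.44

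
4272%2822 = 1450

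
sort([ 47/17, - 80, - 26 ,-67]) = [ - 80, - 67, - 26,47/17]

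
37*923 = 34151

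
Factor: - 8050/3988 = -2^( - 1 ) * 5^2*7^1 * 23^1*997^ ( - 1) = - 4025/1994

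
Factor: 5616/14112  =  2^( - 1 )*3^1 * 7^ ( - 2)*13^1 = 39/98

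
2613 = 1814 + 799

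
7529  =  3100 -  -  4429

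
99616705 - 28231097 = 71385608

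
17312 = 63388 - 46076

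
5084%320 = 284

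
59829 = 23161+36668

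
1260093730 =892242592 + 367851138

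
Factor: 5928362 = 2^1*11^1*37^1* 7283^1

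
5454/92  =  59 + 13/46 = 59.28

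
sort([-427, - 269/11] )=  [ - 427, - 269/11 ] 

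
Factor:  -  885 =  - 3^1*5^1*59^1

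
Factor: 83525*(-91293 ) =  - 7625247825 = - 3^1*5^2*13^1 * 257^1*30431^1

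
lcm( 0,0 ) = 0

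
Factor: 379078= 2^1*7^1*27077^1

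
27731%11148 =5435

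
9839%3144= 407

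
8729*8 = 69832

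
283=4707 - 4424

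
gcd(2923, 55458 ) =79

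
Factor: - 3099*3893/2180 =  - 12064407/2180 = - 2^(-2 )* 3^1*5^(  -  1 )*17^1*109^( - 1 ) * 229^1*1033^1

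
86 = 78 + 8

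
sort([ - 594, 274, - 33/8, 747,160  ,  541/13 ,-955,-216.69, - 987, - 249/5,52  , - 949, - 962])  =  [-987,  -  962, - 955,  -  949, - 594,-216.69,  -  249/5, - 33/8, 541/13,52,160, 274,747]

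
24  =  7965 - 7941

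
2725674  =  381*7154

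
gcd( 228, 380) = 76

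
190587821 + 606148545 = 796736366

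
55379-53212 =2167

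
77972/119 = 655 + 27/119 = 655.23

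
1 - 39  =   - 38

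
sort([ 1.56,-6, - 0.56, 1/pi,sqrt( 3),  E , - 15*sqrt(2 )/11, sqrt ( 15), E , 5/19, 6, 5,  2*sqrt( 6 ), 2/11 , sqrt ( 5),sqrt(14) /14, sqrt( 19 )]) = [  -  6,- 15*  sqrt (2 )/11, - 0.56, 2/11, 5/19 , sqrt(14)/14,1/pi , 1.56 , sqrt( 3), sqrt( 5 ),E, E, sqrt( 15 ) , sqrt(19), 2 *sqrt ( 6), 5, 6 ] 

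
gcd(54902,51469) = 1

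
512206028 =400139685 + 112066343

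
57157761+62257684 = 119415445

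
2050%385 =125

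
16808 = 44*382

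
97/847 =97/847 = 0.11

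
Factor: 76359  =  3^1*25453^1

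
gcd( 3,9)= 3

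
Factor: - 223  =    -  223^1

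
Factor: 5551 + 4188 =9739= 9739^1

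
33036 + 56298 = 89334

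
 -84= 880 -964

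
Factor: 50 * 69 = 3450=2^1*3^1*5^2*23^1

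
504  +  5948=6452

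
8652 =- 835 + 9487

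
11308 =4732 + 6576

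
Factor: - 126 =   -  2^1*3^2*7^1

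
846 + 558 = 1404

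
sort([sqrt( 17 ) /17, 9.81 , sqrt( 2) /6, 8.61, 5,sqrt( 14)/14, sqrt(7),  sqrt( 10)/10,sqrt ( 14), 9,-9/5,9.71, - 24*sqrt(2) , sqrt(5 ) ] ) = [ - 24*sqrt( 2 ), - 9/5,sqrt( 2)/6,sqrt( 17 )/17, sqrt( 14)/14, sqrt( 10 ) /10,sqrt( 5),sqrt( 7 ), sqrt( 14), 5,8.61 , 9 , 9.71,9.81] 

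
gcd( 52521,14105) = 7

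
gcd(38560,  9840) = 80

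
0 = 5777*0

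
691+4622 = 5313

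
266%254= 12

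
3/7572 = 1/2524  =  0.00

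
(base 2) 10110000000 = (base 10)1408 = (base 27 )1P4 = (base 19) 3H2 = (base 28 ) 1M8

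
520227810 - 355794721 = 164433089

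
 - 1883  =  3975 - 5858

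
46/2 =23 = 23.00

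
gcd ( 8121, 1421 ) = 1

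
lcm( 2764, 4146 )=8292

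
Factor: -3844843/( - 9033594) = 2^( - 1 ) * 3^ ( - 1 )*1505599^(-1) *3844843^1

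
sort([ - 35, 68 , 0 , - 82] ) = [-82, - 35, 0, 68 ]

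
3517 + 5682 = 9199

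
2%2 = 0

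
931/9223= 931/9223 = 0.10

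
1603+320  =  1923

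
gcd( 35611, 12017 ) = 1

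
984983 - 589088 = 395895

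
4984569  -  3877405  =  1107164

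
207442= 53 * 3914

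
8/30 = 4/15 = 0.27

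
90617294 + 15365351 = 105982645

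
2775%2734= 41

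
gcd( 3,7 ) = 1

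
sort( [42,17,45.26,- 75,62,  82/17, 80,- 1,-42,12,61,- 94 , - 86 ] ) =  [-94, - 86 ,-75 ,-42, - 1,82/17, 12, 17,42 , 45.26,  61,62,80 ]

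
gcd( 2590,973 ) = 7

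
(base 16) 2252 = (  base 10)8786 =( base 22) i38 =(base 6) 104402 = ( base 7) 34421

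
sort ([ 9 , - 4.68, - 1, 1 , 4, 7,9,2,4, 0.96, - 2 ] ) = [-4.68,-2,  -  1, 0.96, 1, 2, 4, 4,7  ,  9, 9 ]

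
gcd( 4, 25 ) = 1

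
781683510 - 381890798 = 399792712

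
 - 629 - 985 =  - 1614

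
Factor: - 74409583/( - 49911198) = 2^ ( - 1) * 3^( - 1 ) * 83^1*617^1*1453^1 * 8318533^ ( - 1)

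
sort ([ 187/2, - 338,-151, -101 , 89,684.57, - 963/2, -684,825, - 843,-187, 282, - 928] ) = [ - 928 ,-843, - 684, - 963/2, - 338, - 187, - 151 , - 101, 89,187/2, 282, 684.57,  825] 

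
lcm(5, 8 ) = 40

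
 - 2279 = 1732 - 4011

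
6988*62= 433256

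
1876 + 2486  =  4362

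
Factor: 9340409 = 13^1*718493^1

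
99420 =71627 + 27793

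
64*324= 20736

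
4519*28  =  126532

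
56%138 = 56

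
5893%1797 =502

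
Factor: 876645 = 3^2*5^1*7^1*11^2*23^1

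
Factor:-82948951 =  - 73^1*1136287^1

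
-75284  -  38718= - 114002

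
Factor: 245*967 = 5^1*7^2*967^1=236915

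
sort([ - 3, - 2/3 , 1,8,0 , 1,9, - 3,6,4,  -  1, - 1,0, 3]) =[ - 3,-3, - 1 ,-1, -2/3,0 , 0 , 1,1 , 3 , 4, 6, 8,9]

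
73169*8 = 585352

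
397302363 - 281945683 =115356680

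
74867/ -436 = -172 + 125/436 = - 171.71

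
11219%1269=1067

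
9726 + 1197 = 10923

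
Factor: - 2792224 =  - 2^5*87257^1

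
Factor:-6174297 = -3^2*19^1*36107^1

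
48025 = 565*85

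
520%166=22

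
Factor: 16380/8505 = 52/27= 2^2 * 3^( - 3) * 13^1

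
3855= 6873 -3018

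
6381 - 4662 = 1719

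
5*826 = 4130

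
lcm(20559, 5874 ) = 41118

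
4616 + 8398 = 13014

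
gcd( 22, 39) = 1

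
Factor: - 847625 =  - 5^3 * 6781^1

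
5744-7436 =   -  1692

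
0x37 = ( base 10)55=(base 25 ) 25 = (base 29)1q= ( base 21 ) 2D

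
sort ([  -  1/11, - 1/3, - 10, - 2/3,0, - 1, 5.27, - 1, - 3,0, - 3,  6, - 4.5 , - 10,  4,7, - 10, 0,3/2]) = [ - 10, - 10, - 10,  -  4.5, - 3, - 3, - 1, - 1, - 2/3 ,  -  1/3, - 1/11,0, 0,0 , 3/2 , 4, 5.27 , 6 , 7 ]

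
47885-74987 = -27102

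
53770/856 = 26885/428 =62.82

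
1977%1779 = 198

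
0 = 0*11552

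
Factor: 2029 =2029^1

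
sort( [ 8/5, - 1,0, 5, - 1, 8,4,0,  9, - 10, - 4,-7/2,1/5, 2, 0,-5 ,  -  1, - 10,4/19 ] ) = [-10, - 10, - 5, - 4, - 7/2,-1, - 1, - 1, 0, 0,0,1/5,4/19,8/5, 2, 4,5, 8,9] 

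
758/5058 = 379/2529 = 0.15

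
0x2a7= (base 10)679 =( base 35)je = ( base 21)1b7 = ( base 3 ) 221011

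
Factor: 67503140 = 2^2*5^1  *421^1*8017^1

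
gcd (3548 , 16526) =2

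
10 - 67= - 57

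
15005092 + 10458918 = 25464010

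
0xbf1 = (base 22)66l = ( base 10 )3057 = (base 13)1512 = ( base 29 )3IC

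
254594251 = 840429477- 585835226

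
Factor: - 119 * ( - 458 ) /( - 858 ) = - 3^( - 1 ) * 7^1 * 11^( - 1)*13^( - 1 )*17^1*229^1 = - 27251/429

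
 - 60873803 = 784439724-845313527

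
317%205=112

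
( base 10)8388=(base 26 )cag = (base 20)10j8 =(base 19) 1449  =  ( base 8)20304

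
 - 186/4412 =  - 93/2206 = - 0.04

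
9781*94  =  919414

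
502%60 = 22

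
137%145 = 137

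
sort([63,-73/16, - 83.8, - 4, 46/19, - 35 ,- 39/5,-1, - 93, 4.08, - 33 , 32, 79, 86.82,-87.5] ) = [-93, - 87.5, - 83.8, - 35, - 33,-39/5,-73/16, - 4,-1, 46/19, 4.08, 32, 63,79,86.82] 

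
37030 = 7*5290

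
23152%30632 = 23152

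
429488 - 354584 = 74904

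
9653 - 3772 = 5881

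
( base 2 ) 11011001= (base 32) 6p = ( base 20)AH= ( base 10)217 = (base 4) 3121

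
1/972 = 1/972=0.00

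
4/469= 4/469 = 0.01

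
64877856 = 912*71138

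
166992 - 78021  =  88971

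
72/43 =1+ 29/43 =1.67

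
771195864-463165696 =308030168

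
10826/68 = 5413/34 = 159.21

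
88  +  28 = 116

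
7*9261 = 64827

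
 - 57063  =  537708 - 594771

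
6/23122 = 3/11561 = 0.00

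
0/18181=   0 = 0.00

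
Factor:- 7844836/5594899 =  - 2^2*823^1 *2383^1 * 5594899^( - 1) 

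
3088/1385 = 2 + 318/1385 = 2.23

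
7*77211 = 540477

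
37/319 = 37/319 = 0.12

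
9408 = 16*588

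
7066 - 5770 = 1296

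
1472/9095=1472/9095 = 0.16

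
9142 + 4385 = 13527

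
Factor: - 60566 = - 2^1*11^1*2753^1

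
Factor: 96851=96851^1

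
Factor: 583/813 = 3^(-1 )*11^1 * 53^1*271^(-1)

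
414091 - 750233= - 336142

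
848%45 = 38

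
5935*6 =35610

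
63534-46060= 17474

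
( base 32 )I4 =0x244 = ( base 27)ld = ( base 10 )580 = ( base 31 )IM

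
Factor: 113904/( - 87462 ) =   -  56/43 = -2^3*7^1 * 43^(-1 )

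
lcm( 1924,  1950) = 144300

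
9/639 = 1/71  =  0.01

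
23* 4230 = 97290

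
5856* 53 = 310368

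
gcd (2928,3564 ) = 12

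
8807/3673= 2+1461/3673 = 2.40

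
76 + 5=81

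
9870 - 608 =9262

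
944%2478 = 944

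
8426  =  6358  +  2068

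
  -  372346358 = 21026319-393372677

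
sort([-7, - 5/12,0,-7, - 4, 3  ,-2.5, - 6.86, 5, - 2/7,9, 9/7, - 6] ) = [ - 7, - 7, - 6.86, - 6, - 4, - 2.5,-5/12, - 2/7,0, 9/7, 3,5,  9]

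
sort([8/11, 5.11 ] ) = [8/11,5.11] 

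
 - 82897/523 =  - 159  +  260/523 = - 158.50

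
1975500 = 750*2634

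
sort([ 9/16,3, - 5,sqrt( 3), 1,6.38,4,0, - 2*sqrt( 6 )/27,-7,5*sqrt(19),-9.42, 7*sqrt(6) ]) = [  -  9.42, - 7 , - 5,-2 * sqrt( 6)/27,0,9/16,  1,sqrt(3 ),  3,4, 6.38,7*sqrt( 6), 5*sqrt(19) ] 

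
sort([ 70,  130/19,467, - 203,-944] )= [ - 944,  -  203, 130/19,70 , 467 ] 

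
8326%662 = 382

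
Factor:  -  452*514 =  - 232328 =-2^3 * 113^1*257^1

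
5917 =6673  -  756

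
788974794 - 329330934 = 459643860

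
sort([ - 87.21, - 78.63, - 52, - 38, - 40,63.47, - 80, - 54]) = [ - 87.21, - 80, - 78.63, - 54, - 52, - 40, - 38,63.47]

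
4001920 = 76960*52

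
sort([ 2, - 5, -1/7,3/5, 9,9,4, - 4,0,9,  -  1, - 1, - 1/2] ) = [ - 5, -4, - 1, - 1,- 1/2  , - 1/7, 0,3/5, 2, 4,  9,  9,9] 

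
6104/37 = 164 + 36/37  =  164.97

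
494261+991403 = 1485664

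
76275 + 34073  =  110348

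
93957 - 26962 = 66995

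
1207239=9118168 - 7910929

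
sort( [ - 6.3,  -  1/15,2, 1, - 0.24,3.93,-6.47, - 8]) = [ - 8, - 6.47, - 6.3, - 0.24,  -  1/15, 1, 2,3.93]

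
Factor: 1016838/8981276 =2^( -1)*3^2*17^1*3323^1*2245319^( - 1) = 508419/4490638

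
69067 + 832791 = 901858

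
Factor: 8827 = 7^1*13^1*97^1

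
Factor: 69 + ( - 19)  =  2^1 * 5^2 = 50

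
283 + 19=302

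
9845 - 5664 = 4181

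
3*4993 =14979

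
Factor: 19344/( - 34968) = - 26/47   =  - 2^1*13^1*47^( - 1)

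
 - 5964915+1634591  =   - 4330324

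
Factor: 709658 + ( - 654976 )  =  54682 = 2^1*19^1 *1439^1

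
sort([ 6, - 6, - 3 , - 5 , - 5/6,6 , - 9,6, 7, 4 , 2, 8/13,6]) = [ - 9 , - 6, - 5 ,  -  3, - 5/6, 8/13, 2, 4  ,  6,6 , 6,  6,7]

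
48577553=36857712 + 11719841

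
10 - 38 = -28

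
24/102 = 4/17 = 0.24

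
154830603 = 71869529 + 82961074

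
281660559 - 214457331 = 67203228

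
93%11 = 5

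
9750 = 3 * 3250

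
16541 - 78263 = -61722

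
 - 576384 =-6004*96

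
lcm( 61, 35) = 2135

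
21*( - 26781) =-562401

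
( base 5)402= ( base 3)10210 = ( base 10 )102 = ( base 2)1100110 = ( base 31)39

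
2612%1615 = 997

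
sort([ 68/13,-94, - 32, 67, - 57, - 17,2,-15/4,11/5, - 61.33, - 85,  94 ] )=[ - 94, - 85 ,-61.33, - 57, - 32 , - 17,  -  15/4,2,11/5,  68/13, 67,94 ] 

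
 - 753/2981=-1 + 2228/2981 = - 0.25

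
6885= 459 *15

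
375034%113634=34132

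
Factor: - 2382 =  - 2^1 * 3^1*397^1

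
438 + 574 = 1012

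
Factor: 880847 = 11^1*80077^1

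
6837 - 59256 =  - 52419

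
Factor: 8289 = 3^3 * 307^1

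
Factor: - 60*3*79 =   -  14220 = - 2^2*3^2 * 5^1*79^1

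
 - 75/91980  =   - 5/6132 =- 0.00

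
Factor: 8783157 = 3^1*131^1*22349^1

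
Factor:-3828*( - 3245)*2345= 2^2*3^1 * 5^2*7^1 *11^2*29^1* 59^1*67^1 = 29129261700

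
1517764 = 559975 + 957789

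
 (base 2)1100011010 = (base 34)nc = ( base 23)1bc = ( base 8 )1432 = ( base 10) 794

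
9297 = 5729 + 3568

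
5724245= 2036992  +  3687253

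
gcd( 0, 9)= 9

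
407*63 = 25641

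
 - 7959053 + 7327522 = -631531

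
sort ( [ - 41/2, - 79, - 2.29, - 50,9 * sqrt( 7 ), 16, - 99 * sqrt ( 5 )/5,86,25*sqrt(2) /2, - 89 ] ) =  [ - 89, - 79, - 50 ,  -  99*sqrt(5 )/5, - 41/2,  -  2.29, 16,25*sqrt(2) /2,9*sqrt(7 ),86]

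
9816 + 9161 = 18977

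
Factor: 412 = 2^2  *  103^1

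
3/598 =3/598 = 0.01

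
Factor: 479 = 479^1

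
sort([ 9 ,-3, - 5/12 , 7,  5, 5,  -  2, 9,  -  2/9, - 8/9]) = [  -  3, -2, - 8/9, - 5/12, - 2/9,5,5,7, 9, 9] 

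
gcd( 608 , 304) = 304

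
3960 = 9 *440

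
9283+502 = 9785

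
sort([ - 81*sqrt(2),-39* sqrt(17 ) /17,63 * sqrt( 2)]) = [-81*sqrt(2 ), - 39*sqrt ( 17 ) /17, 63* sqrt(2 )]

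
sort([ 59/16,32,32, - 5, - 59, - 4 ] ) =[ - 59, - 5, - 4,59/16,32,32 ] 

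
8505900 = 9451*900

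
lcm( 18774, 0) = 0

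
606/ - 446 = - 2  +  143/223 = - 1.36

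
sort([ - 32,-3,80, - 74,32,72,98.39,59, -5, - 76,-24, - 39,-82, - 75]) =[ - 82, - 76,- 75,- 74, - 39  , - 32,- 24, - 5,-3,  32,59, 72,  80,98.39 ]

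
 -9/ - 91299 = 3/30433 = 0.00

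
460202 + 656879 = 1117081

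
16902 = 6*2817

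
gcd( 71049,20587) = 1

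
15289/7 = 15289/7 = 2184.14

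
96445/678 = 142 +169/678 = 142.25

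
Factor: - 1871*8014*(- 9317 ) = 139700905498  =  2^1 * 7^1*11^3*1871^1*4007^1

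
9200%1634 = 1030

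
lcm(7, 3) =21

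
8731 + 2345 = 11076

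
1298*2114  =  2743972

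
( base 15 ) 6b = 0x65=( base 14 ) 73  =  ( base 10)101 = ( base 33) 32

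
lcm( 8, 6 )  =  24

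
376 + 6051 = 6427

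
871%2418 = 871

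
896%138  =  68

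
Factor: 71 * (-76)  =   - 5396 = -  2^2 * 19^1*71^1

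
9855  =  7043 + 2812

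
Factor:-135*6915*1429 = - 1334007225=- 3^4*5^2*461^1 * 1429^1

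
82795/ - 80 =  - 1035  +  1/16 = - 1034.94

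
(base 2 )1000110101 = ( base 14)2C5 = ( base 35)G5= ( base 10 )565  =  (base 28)k5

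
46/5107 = 46/5107 = 0.01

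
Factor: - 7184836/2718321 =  - 2^2*3^( - 1 )*107^1*16787^1*906107^(  -  1)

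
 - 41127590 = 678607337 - 719734927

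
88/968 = 1/11  =  0.09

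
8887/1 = 8887 = 8887.00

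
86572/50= 43286/25 = 1731.44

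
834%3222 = 834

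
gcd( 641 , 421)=1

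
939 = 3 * 313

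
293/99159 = 293/99159= 0.00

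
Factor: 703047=3^1*29^1*8081^1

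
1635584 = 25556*64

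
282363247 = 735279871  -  452916624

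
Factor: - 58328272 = -2^4*1009^1*3613^1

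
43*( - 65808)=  - 2829744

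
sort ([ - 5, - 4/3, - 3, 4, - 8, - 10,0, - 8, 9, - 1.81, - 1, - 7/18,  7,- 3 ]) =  [ - 10, - 8,-8, - 5,-3, - 3, - 1.81, - 4/3, - 1, - 7/18,0, 4, 7, 9]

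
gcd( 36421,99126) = 1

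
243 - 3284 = -3041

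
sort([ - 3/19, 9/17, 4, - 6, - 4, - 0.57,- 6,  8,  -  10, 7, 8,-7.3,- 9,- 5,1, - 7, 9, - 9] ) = [ - 10, - 9,-9, - 7.3,-7, -6, - 6, - 5,- 4, - 0.57,  -  3/19,9/17, 1, 4, 7, 8,8,9]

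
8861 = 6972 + 1889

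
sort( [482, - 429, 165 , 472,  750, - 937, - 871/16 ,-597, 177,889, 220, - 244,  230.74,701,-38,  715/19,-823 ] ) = [ - 937, - 823,-597, - 429 , - 244, - 871/16,-38 , 715/19,  165, 177, 220 , 230.74, 472, 482,  701,750,  889]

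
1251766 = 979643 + 272123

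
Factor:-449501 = -13^1*71^1*487^1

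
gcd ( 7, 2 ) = 1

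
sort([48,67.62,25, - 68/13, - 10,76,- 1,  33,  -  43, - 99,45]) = [ - 99,  -  43,  -  10, - 68/13, - 1,25, 33,45,48,67.62, 76]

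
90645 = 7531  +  83114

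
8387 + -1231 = 7156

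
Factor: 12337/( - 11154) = -73/66 = - 2^( - 1)*3^( - 1)*11^( - 1)*73^1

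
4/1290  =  2/645 =0.00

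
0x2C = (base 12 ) 38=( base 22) 20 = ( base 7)62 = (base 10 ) 44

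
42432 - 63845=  - 21413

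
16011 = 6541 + 9470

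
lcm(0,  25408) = 0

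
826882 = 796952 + 29930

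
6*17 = 102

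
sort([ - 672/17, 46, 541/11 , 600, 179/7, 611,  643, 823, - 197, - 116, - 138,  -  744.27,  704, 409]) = [ - 744.27, - 197, - 138, - 116,-672/17,179/7, 46, 541/11, 409, 600,611, 643,  704, 823]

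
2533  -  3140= - 607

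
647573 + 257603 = 905176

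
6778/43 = 157 +27/43 = 157.63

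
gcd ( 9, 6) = 3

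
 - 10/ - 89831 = 10/89831=0.00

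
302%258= 44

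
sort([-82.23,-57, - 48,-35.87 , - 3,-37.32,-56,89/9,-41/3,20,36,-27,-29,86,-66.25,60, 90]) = [ - 82.23, - 66.25,-57,-56,- 48, -37.32, - 35.87,-29,-27, - 41/3, - 3,  89/9,20,36 , 60, 86,90 ]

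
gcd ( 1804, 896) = 4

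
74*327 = 24198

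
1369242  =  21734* 63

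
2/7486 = 1/3743 = 0.00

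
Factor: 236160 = 2^7 * 3^2*5^1*41^1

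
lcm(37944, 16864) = 151776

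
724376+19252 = 743628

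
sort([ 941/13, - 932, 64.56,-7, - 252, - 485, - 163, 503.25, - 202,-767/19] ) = [ - 932, - 485, -252,- 202, - 163 , - 767/19,-7, 64.56, 941/13, 503.25 ] 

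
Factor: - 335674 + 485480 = 2^1*74903^1 = 149806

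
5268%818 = 360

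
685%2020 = 685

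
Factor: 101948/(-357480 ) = -77/270 = - 2^( - 1) * 3^( - 3 ) *5^( - 1 )*7^1*11^1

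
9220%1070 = 660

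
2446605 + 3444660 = 5891265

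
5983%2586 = 811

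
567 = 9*63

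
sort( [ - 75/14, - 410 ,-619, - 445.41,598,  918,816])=[ - 619, - 445.41, - 410  , - 75/14, 598,816, 918 ]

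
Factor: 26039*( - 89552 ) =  - 2331844528=- 2^4*13^1*29^1*193^1*2003^1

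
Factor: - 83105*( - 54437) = 5^1 *11^1 * 1511^1*54437^1 = 4523986885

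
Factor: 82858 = 2^1*17^1*2437^1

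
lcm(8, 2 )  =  8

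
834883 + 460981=1295864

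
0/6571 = 0 = 0.00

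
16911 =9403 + 7508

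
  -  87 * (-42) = 3654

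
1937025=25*77481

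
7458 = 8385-927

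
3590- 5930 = -2340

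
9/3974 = 9/3974 =0.00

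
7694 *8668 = 66691592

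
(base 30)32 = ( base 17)57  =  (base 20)4c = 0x5C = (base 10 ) 92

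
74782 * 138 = 10319916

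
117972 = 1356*87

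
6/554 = 3/277 = 0.01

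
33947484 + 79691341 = 113638825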